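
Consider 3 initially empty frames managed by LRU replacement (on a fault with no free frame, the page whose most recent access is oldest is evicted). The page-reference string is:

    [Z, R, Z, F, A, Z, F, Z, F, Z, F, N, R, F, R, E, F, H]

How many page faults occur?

Z: miss, frames [Z]
R: miss, frames [Z, R]
Z: hit
F: miss, frames [R, Z, F]
A: miss, evict R, frames [Z, F, A]
Z: hit
F: hit
Z: hit
F: hit
Z: hit
F: hit
N: miss, evict A, frames [Z, F, N]
R: miss, evict Z, frames [F, N, R]
F: hit
R: hit
E: miss, evict N, frames [F, R, E]
F: hit
H: miss, evict R, frames [E, F, H]
Page faults: 8.

8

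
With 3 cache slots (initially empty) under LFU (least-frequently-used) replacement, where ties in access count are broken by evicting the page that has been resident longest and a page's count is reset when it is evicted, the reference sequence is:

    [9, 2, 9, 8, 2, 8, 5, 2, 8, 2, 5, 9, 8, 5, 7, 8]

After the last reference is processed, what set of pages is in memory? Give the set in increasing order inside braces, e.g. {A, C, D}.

{2, 7, 8}

9 -> fault, frames {9}
2 -> fault, frames {9,2}
9 -> hit
8 -> fault, frames {9,2,8}
2 -> hit
8 -> hit
5 -> fault, evict 9, frames {2,8,5}
2 -> hit
8 -> hit
2 -> hit
5 -> hit
9 -> fault, evict 5, frames {2,8,9}
8 -> hit
5 -> fault, evict 9, frames {2,8,5}
7 -> fault, evict 5, frames {2,8,7}
8 -> hit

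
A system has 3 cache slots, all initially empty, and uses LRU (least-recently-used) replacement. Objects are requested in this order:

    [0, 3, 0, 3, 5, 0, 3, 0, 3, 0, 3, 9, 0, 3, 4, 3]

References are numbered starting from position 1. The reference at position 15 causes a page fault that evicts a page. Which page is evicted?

pos 1: 0 -> miss, frames [0]
pos 2: 3 -> miss, frames [0, 3]
pos 3: 0 -> hit
pos 4: 3 -> hit
pos 5: 5 -> miss, frames [0, 3, 5]
pos 6: 0 -> hit
pos 7: 3 -> hit
pos 8: 0 -> hit
pos 9: 3 -> hit
pos 10: 0 -> hit
pos 11: 3 -> hit
pos 12: 9 -> miss, evict 5, frames [0, 3, 9]
pos 13: 0 -> hit
pos 14: 3 -> hit
pos 15: 4 -> miss, evict 9, frames [0, 3, 4]
At position 15, page 9 is evicted.

9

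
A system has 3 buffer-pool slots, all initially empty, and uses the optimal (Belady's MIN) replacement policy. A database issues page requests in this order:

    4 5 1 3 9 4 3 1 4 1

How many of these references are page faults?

6

4: miss, frames [4]
5: miss, frames [4, 5]
1: miss, frames [4, 5, 1]
3: miss, evict 5, frames [4, 1, 3]
9: miss, evict 1, frames [4, 3, 9]
4: hit
3: hit
1: miss, evict 9, frames [4, 3, 1]
4: hit
1: hit
Page faults: 6.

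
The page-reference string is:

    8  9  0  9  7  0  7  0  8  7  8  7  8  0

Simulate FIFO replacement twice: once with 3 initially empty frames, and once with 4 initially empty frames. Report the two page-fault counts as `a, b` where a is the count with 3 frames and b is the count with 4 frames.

5, 4

3 frames: F F F . F . . . F . . . . . → 5 faults.
4 frames: F F F . F . . . . . . . . . → 4 faults.
4 < 5: adding a frame reduced faults, as is typical.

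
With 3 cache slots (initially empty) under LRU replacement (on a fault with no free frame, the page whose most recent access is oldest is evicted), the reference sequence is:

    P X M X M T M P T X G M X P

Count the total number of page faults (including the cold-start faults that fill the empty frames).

9

P: fault, frames [P]
X: fault, frames [P, X]
M: fault, frames [P, X, M]
X: hit
M: hit
T: fault, evict P, frames [X, M, T]
M: hit
P: fault, evict X, frames [T, M, P]
T: hit
X: fault, evict M, frames [P, T, X]
G: fault, evict P, frames [T, X, G]
M: fault, evict T, frames [X, G, M]
X: hit
P: fault, evict G, frames [M, X, P]
Page faults: 9.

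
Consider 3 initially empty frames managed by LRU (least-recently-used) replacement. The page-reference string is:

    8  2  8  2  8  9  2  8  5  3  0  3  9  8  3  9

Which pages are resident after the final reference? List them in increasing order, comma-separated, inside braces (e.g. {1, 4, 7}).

{3, 8, 9}

8 → miss, frames {8}
2 → miss, frames {8,2}
8 → hit
2 → hit
8 → hit
9 → miss, frames {2,8,9}
2 → hit
8 → hit
5 → miss, evict 9, frames {2,8,5}
3 → miss, evict 2, frames {8,5,3}
0 → miss, evict 8, frames {5,3,0}
3 → hit
9 → miss, evict 5, frames {0,3,9}
8 → miss, evict 0, frames {3,9,8}
3 → hit
9 → hit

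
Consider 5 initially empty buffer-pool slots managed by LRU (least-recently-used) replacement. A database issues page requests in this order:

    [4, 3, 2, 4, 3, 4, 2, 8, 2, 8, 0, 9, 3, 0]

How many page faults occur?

4 → miss, frames (4)
3 → miss, frames (4 3)
2 → miss, frames (4 3 2)
4 → hit
3 → hit
4 → hit
2 → hit
8 → miss, frames (3 4 2 8)
2 → hit
8 → hit
0 → miss, frames (3 4 2 8 0)
9 → miss, evict 3, frames (4 2 8 0 9)
3 → miss, evict 4, frames (2 8 0 9 3)
0 → hit
Page faults: 7.

7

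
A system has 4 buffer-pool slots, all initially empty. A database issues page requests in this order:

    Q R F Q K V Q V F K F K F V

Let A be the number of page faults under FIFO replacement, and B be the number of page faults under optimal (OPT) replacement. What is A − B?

Under FIFO: F F F . F F F . . . . . . . → 6 faults.
Under OPT: F F F . F F . . . . . . . . → 5 faults.
A − B = 6 − 5 = 1.

1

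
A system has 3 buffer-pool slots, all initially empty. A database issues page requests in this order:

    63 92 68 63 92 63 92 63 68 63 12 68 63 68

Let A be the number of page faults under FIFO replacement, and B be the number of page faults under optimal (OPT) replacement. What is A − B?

Under FIFO: F F F . . . . . . . F . F . → 5 faults.
Under OPT: F F F . . . . . . . F . . . → 4 faults.
A − B = 5 − 4 = 1.

1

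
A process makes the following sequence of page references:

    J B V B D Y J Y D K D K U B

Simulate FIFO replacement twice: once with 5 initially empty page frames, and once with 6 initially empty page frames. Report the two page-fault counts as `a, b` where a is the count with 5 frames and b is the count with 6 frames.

5 frames: F F F . F F . . . F . . F F → 8 faults.
6 frames: F F F . F F . . . F . . F . → 7 faults.
7 < 8: adding a frame reduced faults, as is typical.

8, 7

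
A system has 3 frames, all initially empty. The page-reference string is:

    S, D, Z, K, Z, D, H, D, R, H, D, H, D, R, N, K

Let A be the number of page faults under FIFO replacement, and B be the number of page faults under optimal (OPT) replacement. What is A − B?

1

Under FIFO: F F F F . . F F F . . . . . F F → 9 faults.
Under OPT: F F F F . . F . F . . . . . F F → 8 faults.
A − B = 9 − 8 = 1.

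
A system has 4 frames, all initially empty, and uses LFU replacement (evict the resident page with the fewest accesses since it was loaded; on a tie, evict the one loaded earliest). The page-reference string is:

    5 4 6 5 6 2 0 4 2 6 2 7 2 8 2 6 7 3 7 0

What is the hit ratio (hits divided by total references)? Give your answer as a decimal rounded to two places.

5 → fault, frames {5}
4 → fault, frames {5,4}
6 → fault, frames {5,4,6}
5 → hit
6 → hit
2 → fault, frames {5,4,6,2}
0 → fault, evict 4, frames {5,6,2,0}
4 → fault, evict 2, frames {5,6,0,4}
2 → fault, evict 0, frames {5,6,4,2}
6 → hit
2 → hit
7 → fault, evict 4, frames {5,6,2,7}
2 → hit
8 → fault, evict 7, frames {5,6,2,8}
2 → hit
6 → hit
7 → fault, evict 8, frames {5,6,2,7}
3 → fault, evict 7, frames {5,6,2,3}
7 → fault, evict 3, frames {5,6,2,7}
0 → fault, evict 7, frames {5,6,2,0}
Hits: 7 of 20 references → 7/20 = 0.3500.

0.35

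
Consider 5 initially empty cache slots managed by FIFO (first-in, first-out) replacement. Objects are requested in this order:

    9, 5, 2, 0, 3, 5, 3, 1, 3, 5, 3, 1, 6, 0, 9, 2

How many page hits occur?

9: miss, frames (9)
5: miss, frames (9 5)
2: miss, frames (9 5 2)
0: miss, frames (9 5 2 0)
3: miss, frames (9 5 2 0 3)
5: hit
3: hit
1: miss, evict 9, frames (5 2 0 3 1)
3: hit
5: hit
3: hit
1: hit
6: miss, evict 5, frames (2 0 3 1 6)
0: hit
9: miss, evict 2, frames (0 3 1 6 9)
2: miss, evict 0, frames (3 1 6 9 2)
Hits: 7.

7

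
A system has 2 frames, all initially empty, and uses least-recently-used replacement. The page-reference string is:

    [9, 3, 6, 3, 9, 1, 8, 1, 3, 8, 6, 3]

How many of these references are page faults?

10

9: fault, frames {9}
3: fault, frames {9,3}
6: fault, evict 9, frames {3,6}
3: hit
9: fault, evict 6, frames {3,9}
1: fault, evict 3, frames {9,1}
8: fault, evict 9, frames {1,8}
1: hit
3: fault, evict 8, frames {1,3}
8: fault, evict 1, frames {3,8}
6: fault, evict 3, frames {8,6}
3: fault, evict 8, frames {6,3}
Page faults: 10.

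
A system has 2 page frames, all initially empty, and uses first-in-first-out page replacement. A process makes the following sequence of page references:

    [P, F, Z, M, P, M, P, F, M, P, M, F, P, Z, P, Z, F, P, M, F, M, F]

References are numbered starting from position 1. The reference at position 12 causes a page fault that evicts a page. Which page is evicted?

M

pos 1: P -> miss, frames [P]
pos 2: F -> miss, frames [P, F]
pos 3: Z -> miss, evict P, frames [F, Z]
pos 4: M -> miss, evict F, frames [Z, M]
pos 5: P -> miss, evict Z, frames [M, P]
pos 6: M -> hit
pos 7: P -> hit
pos 8: F -> miss, evict M, frames [P, F]
pos 9: M -> miss, evict P, frames [F, M]
pos 10: P -> miss, evict F, frames [M, P]
pos 11: M -> hit
pos 12: F -> miss, evict M, frames [P, F]
At position 12, page M is evicted.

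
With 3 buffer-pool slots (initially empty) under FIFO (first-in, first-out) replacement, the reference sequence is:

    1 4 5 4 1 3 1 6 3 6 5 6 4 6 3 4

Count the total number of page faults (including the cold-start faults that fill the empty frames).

1 → fault, frames {1}
4 → fault, frames {1,4}
5 → fault, frames {1,4,5}
4 → hit
1 → hit
3 → fault, evict 1, frames {4,5,3}
1 → fault, evict 4, frames {5,3,1}
6 → fault, evict 5, frames {3,1,6}
3 → hit
6 → hit
5 → fault, evict 3, frames {1,6,5}
6 → hit
4 → fault, evict 1, frames {6,5,4}
6 → hit
3 → fault, evict 6, frames {5,4,3}
4 → hit
Page faults: 9.

9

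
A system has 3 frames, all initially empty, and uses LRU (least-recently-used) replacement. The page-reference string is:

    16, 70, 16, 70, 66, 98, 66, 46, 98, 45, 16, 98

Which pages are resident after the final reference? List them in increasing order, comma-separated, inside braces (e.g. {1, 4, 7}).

{16, 45, 98}

16: miss, frames [16]
70: miss, frames [16, 70]
16: hit
70: hit
66: miss, frames [16, 70, 66]
98: miss, evict 16, frames [70, 66, 98]
66: hit
46: miss, evict 70, frames [98, 66, 46]
98: hit
45: miss, evict 66, frames [46, 98, 45]
16: miss, evict 46, frames [98, 45, 16]
98: hit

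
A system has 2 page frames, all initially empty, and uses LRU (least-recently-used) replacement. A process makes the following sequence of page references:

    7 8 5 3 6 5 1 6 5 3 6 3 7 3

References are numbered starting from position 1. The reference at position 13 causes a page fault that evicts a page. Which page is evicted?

pos 1: 7: fault, frames [7]
pos 2: 8: fault, frames [7, 8]
pos 3: 5: fault, evict 7, frames [8, 5]
pos 4: 3: fault, evict 8, frames [5, 3]
pos 5: 6: fault, evict 5, frames [3, 6]
pos 6: 5: fault, evict 3, frames [6, 5]
pos 7: 1: fault, evict 6, frames [5, 1]
pos 8: 6: fault, evict 5, frames [1, 6]
pos 9: 5: fault, evict 1, frames [6, 5]
pos 10: 3: fault, evict 6, frames [5, 3]
pos 11: 6: fault, evict 5, frames [3, 6]
pos 12: 3: hit
pos 13: 7: fault, evict 6, frames [3, 7]
At position 13, page 6 is evicted.

6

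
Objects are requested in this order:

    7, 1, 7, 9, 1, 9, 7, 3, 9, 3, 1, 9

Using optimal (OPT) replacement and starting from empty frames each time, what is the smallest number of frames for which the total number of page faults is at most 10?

f=1: 12 faults
f=2: 6 faults
f=3: 4 faults
f=4: 4 faults
Smallest f with faults ≤ 10 is 2.

2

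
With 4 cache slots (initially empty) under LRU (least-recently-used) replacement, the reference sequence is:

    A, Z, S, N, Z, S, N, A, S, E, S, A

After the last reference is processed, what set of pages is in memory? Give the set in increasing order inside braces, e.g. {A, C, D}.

A → fault, frames [A]
Z → fault, frames [A, Z]
S → fault, frames [A, Z, S]
N → fault, frames [A, Z, S, N]
Z → hit
S → hit
N → hit
A → hit
S → hit
E → fault, evict Z, frames [N, A, S, E]
S → hit
A → hit

{A, E, N, S}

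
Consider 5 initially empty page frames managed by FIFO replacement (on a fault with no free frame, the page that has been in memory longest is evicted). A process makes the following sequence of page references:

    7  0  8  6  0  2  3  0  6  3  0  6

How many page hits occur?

7 → fault, frames {7}
0 → fault, frames {7,0}
8 → fault, frames {7,0,8}
6 → fault, frames {7,0,8,6}
0 → hit
2 → fault, frames {7,0,8,6,2}
3 → fault, evict 7, frames {0,8,6,2,3}
0 → hit
6 → hit
3 → hit
0 → hit
6 → hit
Hits: 6.

6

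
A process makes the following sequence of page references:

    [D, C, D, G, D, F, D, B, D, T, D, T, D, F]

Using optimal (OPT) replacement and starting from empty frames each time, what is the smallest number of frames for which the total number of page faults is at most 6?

f=1: 14 faults
f=2: 7 faults
f=3: 6 faults
f=4: 6 faults
f=5: 6 faults
f=6: 6 faults
Smallest f with faults ≤ 6 is 3.

3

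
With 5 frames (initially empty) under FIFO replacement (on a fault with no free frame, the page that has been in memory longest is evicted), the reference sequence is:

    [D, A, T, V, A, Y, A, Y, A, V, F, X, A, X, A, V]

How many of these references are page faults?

D → miss, frames [D]
A → miss, frames [D, A]
T → miss, frames [D, A, T]
V → miss, frames [D, A, T, V]
A → hit
Y → miss, frames [D, A, T, V, Y]
A → hit
Y → hit
A → hit
V → hit
F → miss, evict D, frames [A, T, V, Y, F]
X → miss, evict A, frames [T, V, Y, F, X]
A → miss, evict T, frames [V, Y, F, X, A]
X → hit
A → hit
V → hit
Page faults: 8.

8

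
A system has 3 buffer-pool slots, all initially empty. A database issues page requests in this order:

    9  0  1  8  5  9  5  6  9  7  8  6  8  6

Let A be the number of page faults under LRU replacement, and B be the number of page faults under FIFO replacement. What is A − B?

Under LRU: F F F F F F . F . F F F . . → 10 faults.
Under FIFO: F F F F F F . F . F F . . . → 9 faults.
A − B = 10 − 9 = 1.

1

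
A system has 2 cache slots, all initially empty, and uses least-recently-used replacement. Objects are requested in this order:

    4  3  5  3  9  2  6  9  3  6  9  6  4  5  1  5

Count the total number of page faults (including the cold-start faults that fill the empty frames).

13

4: fault, frames (4)
3: fault, frames (4 3)
5: fault, evict 4, frames (3 5)
3: hit
9: fault, evict 5, frames (3 9)
2: fault, evict 3, frames (9 2)
6: fault, evict 9, frames (2 6)
9: fault, evict 2, frames (6 9)
3: fault, evict 6, frames (9 3)
6: fault, evict 9, frames (3 6)
9: fault, evict 3, frames (6 9)
6: hit
4: fault, evict 9, frames (6 4)
5: fault, evict 6, frames (4 5)
1: fault, evict 4, frames (5 1)
5: hit
Page faults: 13.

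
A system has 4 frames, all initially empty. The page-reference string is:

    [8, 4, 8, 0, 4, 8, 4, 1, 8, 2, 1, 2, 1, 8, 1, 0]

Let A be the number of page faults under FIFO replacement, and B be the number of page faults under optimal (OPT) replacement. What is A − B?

1

Under FIFO: F F . F . . . F . F . . . F . . → 6 faults.
Under OPT: F F . F . . . F . F . . . . . . → 5 faults.
A − B = 6 − 5 = 1.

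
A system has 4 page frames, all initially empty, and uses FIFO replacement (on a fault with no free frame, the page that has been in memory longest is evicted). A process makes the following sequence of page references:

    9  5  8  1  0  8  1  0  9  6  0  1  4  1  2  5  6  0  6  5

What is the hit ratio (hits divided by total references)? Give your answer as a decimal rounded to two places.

0.35

9 -> fault, frames [9]
5 -> fault, frames [9, 5]
8 -> fault, frames [9, 5, 8]
1 -> fault, frames [9, 5, 8, 1]
0 -> fault, evict 9, frames [5, 8, 1, 0]
8 -> hit
1 -> hit
0 -> hit
9 -> fault, evict 5, frames [8, 1, 0, 9]
6 -> fault, evict 8, frames [1, 0, 9, 6]
0 -> hit
1 -> hit
4 -> fault, evict 1, frames [0, 9, 6, 4]
1 -> fault, evict 0, frames [9, 6, 4, 1]
2 -> fault, evict 9, frames [6, 4, 1, 2]
5 -> fault, evict 6, frames [4, 1, 2, 5]
6 -> fault, evict 4, frames [1, 2, 5, 6]
0 -> fault, evict 1, frames [2, 5, 6, 0]
6 -> hit
5 -> hit
Hits: 7 of 20 references → 7/20 = 0.3500.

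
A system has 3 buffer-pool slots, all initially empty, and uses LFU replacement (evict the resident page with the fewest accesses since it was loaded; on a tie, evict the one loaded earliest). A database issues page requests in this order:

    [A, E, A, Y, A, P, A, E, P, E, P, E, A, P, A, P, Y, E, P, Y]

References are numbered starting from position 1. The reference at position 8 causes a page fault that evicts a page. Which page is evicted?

Y

pos 1: A: miss, frames (A)
pos 2: E: miss, frames (A E)
pos 3: A: hit
pos 4: Y: miss, frames (A E Y)
pos 5: A: hit
pos 6: P: miss, evict E, frames (A Y P)
pos 7: A: hit
pos 8: E: miss, evict Y, frames (A P E)
At position 8, page Y is evicted.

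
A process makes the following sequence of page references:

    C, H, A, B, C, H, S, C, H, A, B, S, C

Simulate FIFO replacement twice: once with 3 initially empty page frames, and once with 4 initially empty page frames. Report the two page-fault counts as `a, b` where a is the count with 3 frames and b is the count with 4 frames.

3 frames: F F F F F F F . . F F . F → 10 faults.
4 frames: F F F F . . F F F F F F F → 11 faults.
11 > 10: adding a frame increased faults — Belady's anomaly.

10, 11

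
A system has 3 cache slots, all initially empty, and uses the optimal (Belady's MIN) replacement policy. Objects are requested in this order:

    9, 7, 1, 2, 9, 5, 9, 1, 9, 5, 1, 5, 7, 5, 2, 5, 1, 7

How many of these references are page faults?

9 -> fault, frames {9}
7 -> fault, frames {9,7}
1 -> fault, frames {9,7,1}
2 -> fault, evict 7, frames {9,1,2}
9 -> hit
5 -> fault, evict 2, frames {9,1,5}
9 -> hit
1 -> hit
9 -> hit
5 -> hit
1 -> hit
5 -> hit
7 -> fault, evict 9, frames {1,5,7}
5 -> hit
2 -> fault, evict 7, frames {1,5,2}
5 -> hit
1 -> hit
7 -> fault, evict 2, frames {1,5,7}
Page faults: 8.

8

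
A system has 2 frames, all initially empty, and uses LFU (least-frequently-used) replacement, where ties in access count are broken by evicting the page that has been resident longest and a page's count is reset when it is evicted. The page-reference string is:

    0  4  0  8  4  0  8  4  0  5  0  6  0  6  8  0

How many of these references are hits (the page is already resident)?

7

0 → miss, frames [0]
4 → miss, frames [0, 4]
0 → hit
8 → miss, evict 4, frames [0, 8]
4 → miss, evict 8, frames [0, 4]
0 → hit
8 → miss, evict 4, frames [0, 8]
4 → miss, evict 8, frames [0, 4]
0 → hit
5 → miss, evict 4, frames [0, 5]
0 → hit
6 → miss, evict 5, frames [0, 6]
0 → hit
6 → hit
8 → miss, evict 6, frames [0, 8]
0 → hit
Hits: 7.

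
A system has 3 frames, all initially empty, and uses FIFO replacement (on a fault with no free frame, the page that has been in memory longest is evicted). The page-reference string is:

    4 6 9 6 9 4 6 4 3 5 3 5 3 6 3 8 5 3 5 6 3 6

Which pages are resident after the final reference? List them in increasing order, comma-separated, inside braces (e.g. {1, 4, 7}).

{3, 5, 6}

4: fault, frames [4]
6: fault, frames [4, 6]
9: fault, frames [4, 6, 9]
6: hit
9: hit
4: hit
6: hit
4: hit
3: fault, evict 4, frames [6, 9, 3]
5: fault, evict 6, frames [9, 3, 5]
3: hit
5: hit
3: hit
6: fault, evict 9, frames [3, 5, 6]
3: hit
8: fault, evict 3, frames [5, 6, 8]
5: hit
3: fault, evict 5, frames [6, 8, 3]
5: fault, evict 6, frames [8, 3, 5]
6: fault, evict 8, frames [3, 5, 6]
3: hit
6: hit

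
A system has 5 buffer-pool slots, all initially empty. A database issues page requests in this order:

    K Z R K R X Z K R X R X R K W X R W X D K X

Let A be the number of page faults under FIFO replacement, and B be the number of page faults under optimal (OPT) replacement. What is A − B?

1

Under FIFO: F F F . . F . . . . . . . . F . . . . F F . → 7 faults.
Under OPT: F F F . . F . . . . . . . . F . . . . F . . → 6 faults.
A − B = 7 − 6 = 1.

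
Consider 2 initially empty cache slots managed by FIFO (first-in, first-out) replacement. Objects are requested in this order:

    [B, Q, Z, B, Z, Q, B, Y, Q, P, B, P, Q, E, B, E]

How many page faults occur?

B → miss, frames [B]
Q → miss, frames [B, Q]
Z → miss, evict B, frames [Q, Z]
B → miss, evict Q, frames [Z, B]
Z → hit
Q → miss, evict Z, frames [B, Q]
B → hit
Y → miss, evict B, frames [Q, Y]
Q → hit
P → miss, evict Q, frames [Y, P]
B → miss, evict Y, frames [P, B]
P → hit
Q → miss, evict P, frames [B, Q]
E → miss, evict B, frames [Q, E]
B → miss, evict Q, frames [E, B]
E → hit
Page faults: 11.

11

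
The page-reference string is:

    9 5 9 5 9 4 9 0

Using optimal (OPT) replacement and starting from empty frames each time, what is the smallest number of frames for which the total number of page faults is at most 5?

2

f=1: 8 faults
f=2: 4 faults
f=3: 4 faults
f=4: 4 faults
Smallest f with faults ≤ 5 is 2.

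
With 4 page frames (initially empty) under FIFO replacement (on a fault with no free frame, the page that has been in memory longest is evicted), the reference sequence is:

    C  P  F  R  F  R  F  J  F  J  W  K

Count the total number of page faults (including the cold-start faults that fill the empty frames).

C -> fault, frames (C)
P -> fault, frames (C P)
F -> fault, frames (C P F)
R -> fault, frames (C P F R)
F -> hit
R -> hit
F -> hit
J -> fault, evict C, frames (P F R J)
F -> hit
J -> hit
W -> fault, evict P, frames (F R J W)
K -> fault, evict F, frames (R J W K)
Page faults: 7.

7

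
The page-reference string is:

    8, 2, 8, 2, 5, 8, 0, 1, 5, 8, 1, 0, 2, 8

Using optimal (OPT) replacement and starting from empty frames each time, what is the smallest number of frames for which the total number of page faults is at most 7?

3

f=1: 14 faults
f=2: 8 faults
f=3: 7 faults
f=4: 6 faults
f=5: 5 faults
Smallest f with faults ≤ 7 is 3.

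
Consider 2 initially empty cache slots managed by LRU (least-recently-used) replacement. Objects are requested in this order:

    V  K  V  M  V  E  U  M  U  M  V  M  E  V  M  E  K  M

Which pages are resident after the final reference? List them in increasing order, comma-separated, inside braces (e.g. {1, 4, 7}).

{K, M}

V -> fault, frames {V}
K -> fault, frames {V,K}
V -> hit
M -> fault, evict K, frames {V,M}
V -> hit
E -> fault, evict M, frames {V,E}
U -> fault, evict V, frames {E,U}
M -> fault, evict E, frames {U,M}
U -> hit
M -> hit
V -> fault, evict U, frames {M,V}
M -> hit
E -> fault, evict V, frames {M,E}
V -> fault, evict M, frames {E,V}
M -> fault, evict E, frames {V,M}
E -> fault, evict V, frames {M,E}
K -> fault, evict M, frames {E,K}
M -> fault, evict E, frames {K,M}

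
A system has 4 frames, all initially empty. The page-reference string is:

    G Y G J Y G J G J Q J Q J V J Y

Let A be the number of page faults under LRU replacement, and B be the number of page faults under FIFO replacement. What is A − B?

Under LRU: F F . F . . . . . F . . . F . F → 6 faults.
Under FIFO: F F . F . . . . . F . . . F . . → 5 faults.
A − B = 6 − 5 = 1.

1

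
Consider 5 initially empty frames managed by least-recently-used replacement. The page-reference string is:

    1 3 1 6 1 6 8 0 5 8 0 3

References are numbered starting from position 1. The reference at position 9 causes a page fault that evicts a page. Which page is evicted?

3

pos 1: 1: fault, frames [1]
pos 2: 3: fault, frames [1, 3]
pos 3: 1: hit
pos 4: 6: fault, frames [3, 1, 6]
pos 5: 1: hit
pos 6: 6: hit
pos 7: 8: fault, frames [3, 1, 6, 8]
pos 8: 0: fault, frames [3, 1, 6, 8, 0]
pos 9: 5: fault, evict 3, frames [1, 6, 8, 0, 5]
At position 9, page 3 is evicted.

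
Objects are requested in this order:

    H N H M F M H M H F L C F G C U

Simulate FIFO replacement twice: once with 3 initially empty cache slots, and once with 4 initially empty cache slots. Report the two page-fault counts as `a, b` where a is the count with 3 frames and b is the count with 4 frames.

3 frames: F F . F F . F . . . F F F F . F → 10 faults.
4 frames: F F . F F . . . . . F F . F . F → 8 faults.
8 < 10: adding a frame reduced faults, as is typical.

10, 8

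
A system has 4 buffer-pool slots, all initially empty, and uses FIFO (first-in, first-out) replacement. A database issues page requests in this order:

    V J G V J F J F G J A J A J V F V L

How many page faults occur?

7

V: fault, frames {V}
J: fault, frames {V,J}
G: fault, frames {V,J,G}
V: hit
J: hit
F: fault, frames {V,J,G,F}
J: hit
F: hit
G: hit
J: hit
A: fault, evict V, frames {J,G,F,A}
J: hit
A: hit
J: hit
V: fault, evict J, frames {G,F,A,V}
F: hit
V: hit
L: fault, evict G, frames {F,A,V,L}
Page faults: 7.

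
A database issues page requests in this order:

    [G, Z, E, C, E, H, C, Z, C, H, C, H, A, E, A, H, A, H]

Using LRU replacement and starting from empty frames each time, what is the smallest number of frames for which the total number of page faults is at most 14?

2

f=1: 18 faults
f=2: 11 faults
f=3: 8 faults
f=4: 7 faults
f=5: 6 faults
f=6: 6 faults
Smallest f with faults ≤ 14 is 2.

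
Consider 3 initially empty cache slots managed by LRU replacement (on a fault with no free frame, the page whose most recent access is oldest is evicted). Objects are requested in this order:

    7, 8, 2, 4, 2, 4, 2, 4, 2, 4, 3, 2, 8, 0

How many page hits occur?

7

7: fault, frames [7]
8: fault, frames [7, 8]
2: fault, frames [7, 8, 2]
4: fault, evict 7, frames [8, 2, 4]
2: hit
4: hit
2: hit
4: hit
2: hit
4: hit
3: fault, evict 8, frames [2, 4, 3]
2: hit
8: fault, evict 4, frames [3, 2, 8]
0: fault, evict 3, frames [2, 8, 0]
Hits: 7.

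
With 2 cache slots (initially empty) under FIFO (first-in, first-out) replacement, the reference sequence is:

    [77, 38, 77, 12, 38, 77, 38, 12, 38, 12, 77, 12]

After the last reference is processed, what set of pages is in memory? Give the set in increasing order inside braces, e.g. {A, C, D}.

{12, 77}

77: miss, frames (77)
38: miss, frames (77 38)
77: hit
12: miss, evict 77, frames (38 12)
38: hit
77: miss, evict 38, frames (12 77)
38: miss, evict 12, frames (77 38)
12: miss, evict 77, frames (38 12)
38: hit
12: hit
77: miss, evict 38, frames (12 77)
12: hit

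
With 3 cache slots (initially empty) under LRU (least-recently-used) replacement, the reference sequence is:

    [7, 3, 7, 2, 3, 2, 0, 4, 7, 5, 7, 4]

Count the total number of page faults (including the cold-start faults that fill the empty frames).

7: fault, frames {7}
3: fault, frames {7,3}
7: hit
2: fault, frames {3,7,2}
3: hit
2: hit
0: fault, evict 7, frames {3,2,0}
4: fault, evict 3, frames {2,0,4}
7: fault, evict 2, frames {0,4,7}
5: fault, evict 0, frames {4,7,5}
7: hit
4: hit
Page faults: 7.

7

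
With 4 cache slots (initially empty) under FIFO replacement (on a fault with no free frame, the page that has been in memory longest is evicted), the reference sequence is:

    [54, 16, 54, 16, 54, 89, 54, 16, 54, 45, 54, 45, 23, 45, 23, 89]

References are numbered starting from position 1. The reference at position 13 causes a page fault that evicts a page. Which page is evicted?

54

pos 1: 54: miss, frames (54)
pos 2: 16: miss, frames (54 16)
pos 3: 54: hit
pos 4: 16: hit
pos 5: 54: hit
pos 6: 89: miss, frames (54 16 89)
pos 7: 54: hit
pos 8: 16: hit
pos 9: 54: hit
pos 10: 45: miss, frames (54 16 89 45)
pos 11: 54: hit
pos 12: 45: hit
pos 13: 23: miss, evict 54, frames (16 89 45 23)
At position 13, page 54 is evicted.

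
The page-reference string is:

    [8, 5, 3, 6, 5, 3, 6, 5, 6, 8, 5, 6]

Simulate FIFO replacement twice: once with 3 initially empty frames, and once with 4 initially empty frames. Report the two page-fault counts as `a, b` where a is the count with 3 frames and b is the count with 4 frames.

3 frames: F F F F . . . . . F F . → 6 faults.
4 frames: F F F F . . . . . . . . → 4 faults.
4 < 6: adding a frame reduced faults, as is typical.

6, 4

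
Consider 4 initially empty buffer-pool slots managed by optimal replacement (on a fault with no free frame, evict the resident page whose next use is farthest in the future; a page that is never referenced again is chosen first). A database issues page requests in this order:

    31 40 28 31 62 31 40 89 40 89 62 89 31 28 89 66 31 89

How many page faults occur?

31 → fault, frames {31}
40 → fault, frames {31,40}
28 → fault, frames {31,40,28}
31 → hit
62 → fault, frames {31,40,28,62}
31 → hit
40 → hit
89 → fault, evict 28, frames {31,40,62,89}
40 → hit
89 → hit
62 → hit
89 → hit
31 → hit
28 → fault, evict 62, frames {31,40,89,28}
89 → hit
66 → fault, evict 28, frames {31,40,89,66}
31 → hit
89 → hit
Page faults: 7.

7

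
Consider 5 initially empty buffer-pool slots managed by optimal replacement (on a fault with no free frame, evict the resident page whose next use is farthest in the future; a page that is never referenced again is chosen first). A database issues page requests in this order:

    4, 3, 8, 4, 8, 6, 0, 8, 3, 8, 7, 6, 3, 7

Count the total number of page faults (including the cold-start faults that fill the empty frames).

6

4: miss, frames [4]
3: miss, frames [4, 3]
8: miss, frames [4, 3, 8]
4: hit
8: hit
6: miss, frames [4, 3, 8, 6]
0: miss, frames [4, 3, 8, 6, 0]
8: hit
3: hit
8: hit
7: miss, evict 0, frames [4, 3, 8, 6, 7]
6: hit
3: hit
7: hit
Page faults: 6.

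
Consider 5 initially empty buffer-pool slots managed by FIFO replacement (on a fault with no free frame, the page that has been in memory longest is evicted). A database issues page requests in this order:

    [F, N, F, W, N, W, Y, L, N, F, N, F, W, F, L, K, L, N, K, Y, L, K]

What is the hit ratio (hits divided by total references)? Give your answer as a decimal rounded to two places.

0.73

F -> miss, frames {F}
N -> miss, frames {F,N}
F -> hit
W -> miss, frames {F,N,W}
N -> hit
W -> hit
Y -> miss, frames {F,N,W,Y}
L -> miss, frames {F,N,W,Y,L}
N -> hit
F -> hit
N -> hit
F -> hit
W -> hit
F -> hit
L -> hit
K -> miss, evict F, frames {N,W,Y,L,K}
L -> hit
N -> hit
K -> hit
Y -> hit
L -> hit
K -> hit
Hits: 16 of 22 references → 16/22 = 0.7273.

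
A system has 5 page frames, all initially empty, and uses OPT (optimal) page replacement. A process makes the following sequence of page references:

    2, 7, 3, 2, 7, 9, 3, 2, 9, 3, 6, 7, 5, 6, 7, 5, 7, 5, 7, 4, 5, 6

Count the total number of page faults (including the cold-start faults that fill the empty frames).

2 -> fault, frames {2}
7 -> fault, frames {2,7}
3 -> fault, frames {2,7,3}
2 -> hit
7 -> hit
9 -> fault, frames {2,7,3,9}
3 -> hit
2 -> hit
9 -> hit
3 -> hit
6 -> fault, frames {2,7,3,9,6}
7 -> hit
5 -> fault, evict 9, frames {2,7,3,6,5}
6 -> hit
7 -> hit
5 -> hit
7 -> hit
5 -> hit
7 -> hit
4 -> fault, evict 3, frames {2,7,6,5,4}
5 -> hit
6 -> hit
Page faults: 7.

7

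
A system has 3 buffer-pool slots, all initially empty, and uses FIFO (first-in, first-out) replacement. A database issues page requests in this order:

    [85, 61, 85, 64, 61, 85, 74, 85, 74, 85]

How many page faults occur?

5

85: miss, frames [85]
61: miss, frames [85, 61]
85: hit
64: miss, frames [85, 61, 64]
61: hit
85: hit
74: miss, evict 85, frames [61, 64, 74]
85: miss, evict 61, frames [64, 74, 85]
74: hit
85: hit
Page faults: 5.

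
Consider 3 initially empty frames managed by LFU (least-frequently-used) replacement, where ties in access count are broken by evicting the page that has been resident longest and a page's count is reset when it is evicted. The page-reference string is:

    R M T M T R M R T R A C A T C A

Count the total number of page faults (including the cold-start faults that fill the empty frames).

R: fault, frames [R]
M: fault, frames [R, M]
T: fault, frames [R, M, T]
M: hit
T: hit
R: hit
M: hit
R: hit
T: hit
R: hit
A: fault, evict M, frames [R, T, A]
C: fault, evict A, frames [R, T, C]
A: fault, evict C, frames [R, T, A]
T: hit
C: fault, evict A, frames [R, T, C]
A: fault, evict C, frames [R, T, A]
Page faults: 8.

8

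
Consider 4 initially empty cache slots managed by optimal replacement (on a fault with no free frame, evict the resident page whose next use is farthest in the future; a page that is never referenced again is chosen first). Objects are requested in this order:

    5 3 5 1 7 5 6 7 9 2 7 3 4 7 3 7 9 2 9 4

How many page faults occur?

5: miss, frames (5)
3: miss, frames (5 3)
5: hit
1: miss, frames (5 3 1)
7: miss, frames (5 3 1 7)
5: hit
6: miss, evict 1, frames (5 3 7 6)
7: hit
9: miss, evict 6, frames (5 3 7 9)
2: miss, evict 5, frames (3 7 9 2)
7: hit
3: hit
4: miss, evict 2, frames (3 7 9 4)
7: hit
3: hit
7: hit
9: hit
2: miss, evict 7, frames (3 9 4 2)
9: hit
4: hit
Page faults: 9.

9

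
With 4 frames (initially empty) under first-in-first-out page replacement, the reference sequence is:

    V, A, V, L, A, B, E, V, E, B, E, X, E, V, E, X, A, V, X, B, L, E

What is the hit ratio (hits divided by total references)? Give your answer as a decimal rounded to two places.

0.50

V → fault, frames [V]
A → fault, frames [V, A]
V → hit
L → fault, frames [V, A, L]
A → hit
B → fault, frames [V, A, L, B]
E → fault, evict V, frames [A, L, B, E]
V → fault, evict A, frames [L, B, E, V]
E → hit
B → hit
E → hit
X → fault, evict L, frames [B, E, V, X]
E → hit
V → hit
E → hit
X → hit
A → fault, evict B, frames [E, V, X, A]
V → hit
X → hit
B → fault, evict E, frames [V, X, A, B]
L → fault, evict V, frames [X, A, B, L]
E → fault, evict X, frames [A, B, L, E]
Hits: 11 of 22 references → 11/22 = 0.5000.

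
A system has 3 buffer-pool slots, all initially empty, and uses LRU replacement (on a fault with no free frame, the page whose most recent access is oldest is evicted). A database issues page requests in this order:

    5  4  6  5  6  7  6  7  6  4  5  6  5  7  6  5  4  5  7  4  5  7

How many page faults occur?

5 -> miss, frames (5)
4 -> miss, frames (5 4)
6 -> miss, frames (5 4 6)
5 -> hit
6 -> hit
7 -> miss, evict 4, frames (5 6 7)
6 -> hit
7 -> hit
6 -> hit
4 -> miss, evict 5, frames (7 6 4)
5 -> miss, evict 7, frames (6 4 5)
6 -> hit
5 -> hit
7 -> miss, evict 4, frames (6 5 7)
6 -> hit
5 -> hit
4 -> miss, evict 7, frames (6 5 4)
5 -> hit
7 -> miss, evict 6, frames (4 5 7)
4 -> hit
5 -> hit
7 -> hit
Page faults: 9.

9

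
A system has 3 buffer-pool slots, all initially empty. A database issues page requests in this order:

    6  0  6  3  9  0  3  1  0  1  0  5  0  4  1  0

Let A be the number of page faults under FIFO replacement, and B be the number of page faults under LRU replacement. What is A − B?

Under FIFO: F F . F F . . F F . . F . F F F → 10 faults.
Under LRU: F F . F F F . F . . . F . F F . → 9 faults.
A − B = 10 − 9 = 1.

1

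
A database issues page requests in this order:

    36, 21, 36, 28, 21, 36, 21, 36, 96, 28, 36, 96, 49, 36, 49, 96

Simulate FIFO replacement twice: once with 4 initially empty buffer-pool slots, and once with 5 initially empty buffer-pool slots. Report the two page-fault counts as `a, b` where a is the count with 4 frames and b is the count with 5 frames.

4 frames: F F . F . . . . F . . . F F . . → 6 faults.
5 frames: F F . F . . . . F . . . F . . . → 5 faults.
5 < 6: adding a frame reduced faults, as is typical.

6, 5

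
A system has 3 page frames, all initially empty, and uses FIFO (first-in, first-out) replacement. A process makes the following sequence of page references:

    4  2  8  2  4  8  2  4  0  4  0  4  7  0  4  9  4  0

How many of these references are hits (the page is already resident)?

4 -> fault, frames (4)
2 -> fault, frames (4 2)
8 -> fault, frames (4 2 8)
2 -> hit
4 -> hit
8 -> hit
2 -> hit
4 -> hit
0 -> fault, evict 4, frames (2 8 0)
4 -> fault, evict 2, frames (8 0 4)
0 -> hit
4 -> hit
7 -> fault, evict 8, frames (0 4 7)
0 -> hit
4 -> hit
9 -> fault, evict 0, frames (4 7 9)
4 -> hit
0 -> fault, evict 4, frames (7 9 0)
Hits: 10.

10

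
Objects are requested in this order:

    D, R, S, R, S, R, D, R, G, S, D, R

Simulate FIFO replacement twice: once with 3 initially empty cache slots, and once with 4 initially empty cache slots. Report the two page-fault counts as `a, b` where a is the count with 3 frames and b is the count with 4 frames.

3 frames: F F F . . . . . F . F F → 6 faults.
4 frames: F F F . . . . . F . . . → 4 faults.
4 < 6: adding a frame reduced faults, as is typical.

6, 4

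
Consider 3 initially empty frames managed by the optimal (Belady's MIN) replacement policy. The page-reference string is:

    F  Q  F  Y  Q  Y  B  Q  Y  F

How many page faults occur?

5

F: miss, frames (F)
Q: miss, frames (F Q)
F: hit
Y: miss, frames (F Q Y)
Q: hit
Y: hit
B: miss, evict F, frames (Q Y B)
Q: hit
Y: hit
F: miss, evict B, frames (Q Y F)
Page faults: 5.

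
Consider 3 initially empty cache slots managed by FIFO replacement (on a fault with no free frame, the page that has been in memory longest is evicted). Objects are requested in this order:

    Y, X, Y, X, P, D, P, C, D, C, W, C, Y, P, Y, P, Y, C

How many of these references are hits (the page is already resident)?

Y -> miss, frames {Y}
X -> miss, frames {Y,X}
Y -> hit
X -> hit
P -> miss, frames {Y,X,P}
D -> miss, evict Y, frames {X,P,D}
P -> hit
C -> miss, evict X, frames {P,D,C}
D -> hit
C -> hit
W -> miss, evict P, frames {D,C,W}
C -> hit
Y -> miss, evict D, frames {C,W,Y}
P -> miss, evict C, frames {W,Y,P}
Y -> hit
P -> hit
Y -> hit
C -> miss, evict W, frames {Y,P,C}
Hits: 9.

9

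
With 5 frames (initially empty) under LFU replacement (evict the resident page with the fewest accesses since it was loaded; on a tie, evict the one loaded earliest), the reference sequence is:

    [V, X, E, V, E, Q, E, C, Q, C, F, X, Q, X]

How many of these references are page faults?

7

V → miss, frames [V]
X → miss, frames [V, X]
E → miss, frames [V, X, E]
V → hit
E → hit
Q → miss, frames [V, X, E, Q]
E → hit
C → miss, frames [V, X, E, Q, C]
Q → hit
C → hit
F → miss, evict X, frames [V, E, Q, C, F]
X → miss, evict F, frames [V, E, Q, C, X]
Q → hit
X → hit
Page faults: 7.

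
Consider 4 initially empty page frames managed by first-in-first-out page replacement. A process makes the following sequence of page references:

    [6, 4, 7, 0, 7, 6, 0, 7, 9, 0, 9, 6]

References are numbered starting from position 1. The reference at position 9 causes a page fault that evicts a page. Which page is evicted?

6

pos 1: 6 → miss, frames {6}
pos 2: 4 → miss, frames {6,4}
pos 3: 7 → miss, frames {6,4,7}
pos 4: 0 → miss, frames {6,4,7,0}
pos 5: 7 → hit
pos 6: 6 → hit
pos 7: 0 → hit
pos 8: 7 → hit
pos 9: 9 → miss, evict 6, frames {4,7,0,9}
At position 9, page 6 is evicted.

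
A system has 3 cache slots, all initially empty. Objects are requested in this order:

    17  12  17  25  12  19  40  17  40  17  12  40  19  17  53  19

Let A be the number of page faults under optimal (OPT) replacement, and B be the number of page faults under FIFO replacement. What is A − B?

-2

Under OPT: F F . F . F F . . . . . F . F . → 7 faults.
Under FIFO: F F . F . F F F . . F . F . F . → 9 faults.
A − B = 7 − 9 = -2.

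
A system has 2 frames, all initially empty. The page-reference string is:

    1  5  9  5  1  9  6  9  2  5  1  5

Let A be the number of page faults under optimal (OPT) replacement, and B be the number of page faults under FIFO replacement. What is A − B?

-1

Under OPT: F F F . F . F . F F F . → 8 faults.
Under FIFO: F F F . F . F F F F F . → 9 faults.
A − B = 8 − 9 = -1.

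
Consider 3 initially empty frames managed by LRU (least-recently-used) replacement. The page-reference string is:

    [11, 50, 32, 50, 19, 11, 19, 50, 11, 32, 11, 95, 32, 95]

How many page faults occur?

11 -> miss, frames [11]
50 -> miss, frames [11, 50]
32 -> miss, frames [11, 50, 32]
50 -> hit
19 -> miss, evict 11, frames [32, 50, 19]
11 -> miss, evict 32, frames [50, 19, 11]
19 -> hit
50 -> hit
11 -> hit
32 -> miss, evict 19, frames [50, 11, 32]
11 -> hit
95 -> miss, evict 50, frames [32, 11, 95]
32 -> hit
95 -> hit
Page faults: 7.

7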